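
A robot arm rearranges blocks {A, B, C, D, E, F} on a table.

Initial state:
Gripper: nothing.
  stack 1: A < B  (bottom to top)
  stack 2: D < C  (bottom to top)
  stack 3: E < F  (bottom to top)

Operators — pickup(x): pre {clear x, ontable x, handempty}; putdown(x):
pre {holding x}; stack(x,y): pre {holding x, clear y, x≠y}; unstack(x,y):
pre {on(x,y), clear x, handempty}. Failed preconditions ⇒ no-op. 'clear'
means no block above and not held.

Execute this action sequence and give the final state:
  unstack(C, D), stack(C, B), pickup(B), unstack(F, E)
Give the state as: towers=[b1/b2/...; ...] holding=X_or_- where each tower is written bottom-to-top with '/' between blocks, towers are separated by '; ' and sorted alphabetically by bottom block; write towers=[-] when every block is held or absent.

step 1 (unstack(C, D)): towers=[A/B; D; E/F] holding=C
step 2 (stack(C, B)): towers=[A/B/C; D; E/F] holding=-
step 3 (pickup(B)) [no-op]: towers=[A/B/C; D; E/F] holding=-
step 4 (unstack(F, E)): towers=[A/B/C; D; E] holding=F

towers=[A/B/C; D; E] holding=F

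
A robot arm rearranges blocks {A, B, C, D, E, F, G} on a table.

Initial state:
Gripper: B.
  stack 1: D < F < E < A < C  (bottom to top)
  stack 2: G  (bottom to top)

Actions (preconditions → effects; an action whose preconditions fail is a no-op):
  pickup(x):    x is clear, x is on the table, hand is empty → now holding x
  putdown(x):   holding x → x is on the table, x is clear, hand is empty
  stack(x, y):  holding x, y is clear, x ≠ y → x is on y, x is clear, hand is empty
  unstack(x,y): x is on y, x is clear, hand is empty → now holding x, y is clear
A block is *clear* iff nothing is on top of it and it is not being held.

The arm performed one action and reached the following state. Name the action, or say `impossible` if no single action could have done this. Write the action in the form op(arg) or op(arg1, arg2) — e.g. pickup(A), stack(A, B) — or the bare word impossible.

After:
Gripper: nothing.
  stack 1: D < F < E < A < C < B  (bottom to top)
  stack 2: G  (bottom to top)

target: towers=[D/F/E/A/C/B; G] holding=-
        putdown(B) → towers=[B; D/F/E/A/C; G] holding=-
       stack(B, G) → towers=[D/F/E/A/C; G/B] holding=-
       stack(B, C) → towers=[D/F/E/A/C/B; G] holding=-  ← match

stack(B, C)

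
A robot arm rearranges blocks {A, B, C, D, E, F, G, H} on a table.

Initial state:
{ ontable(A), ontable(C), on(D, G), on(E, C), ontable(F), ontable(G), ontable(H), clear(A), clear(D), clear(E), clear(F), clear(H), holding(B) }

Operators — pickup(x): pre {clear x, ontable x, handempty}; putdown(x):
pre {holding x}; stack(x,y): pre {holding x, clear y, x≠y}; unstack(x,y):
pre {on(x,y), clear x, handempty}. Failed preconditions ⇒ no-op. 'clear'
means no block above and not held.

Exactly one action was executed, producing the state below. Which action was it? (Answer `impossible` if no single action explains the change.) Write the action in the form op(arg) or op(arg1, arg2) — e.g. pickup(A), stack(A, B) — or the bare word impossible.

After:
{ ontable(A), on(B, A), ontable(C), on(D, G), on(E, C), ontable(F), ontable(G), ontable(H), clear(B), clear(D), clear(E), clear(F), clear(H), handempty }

target: towers=[A/B; C/E; F; G/D; H] holding=-
        putdown(B) → towers=[A; B; C/E; F; G/D; H] holding=-
       stack(B, A) → towers=[A/B; C/E; F; G/D; H] holding=-  ← match
       stack(B, E) → towers=[A; C/E/B; F; G/D; H] holding=-
       stack(B, H) → towers=[A; C/E; F; G/D; H/B] holding=-
       stack(B, F) → towers=[A; C/E; F/B; G/D; H] holding=-
       stack(B, D) → towers=[A; C/E; F; G/D/B; H] holding=-

stack(B, A)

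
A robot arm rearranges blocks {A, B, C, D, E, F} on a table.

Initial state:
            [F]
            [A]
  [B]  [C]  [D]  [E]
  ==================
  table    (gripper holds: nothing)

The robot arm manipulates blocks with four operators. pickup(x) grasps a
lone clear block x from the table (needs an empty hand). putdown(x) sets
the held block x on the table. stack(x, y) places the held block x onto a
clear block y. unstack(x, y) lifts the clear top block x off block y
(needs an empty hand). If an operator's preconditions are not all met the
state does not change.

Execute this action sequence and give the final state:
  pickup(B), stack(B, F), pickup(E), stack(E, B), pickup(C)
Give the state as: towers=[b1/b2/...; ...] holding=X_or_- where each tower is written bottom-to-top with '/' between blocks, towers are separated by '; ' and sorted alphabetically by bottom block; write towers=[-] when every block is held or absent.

step 1 (pickup(B)): towers=[C; D/A/F; E] holding=B
step 2 (stack(B, F)): towers=[C; D/A/F/B; E] holding=-
step 3 (pickup(E)): towers=[C; D/A/F/B] holding=E
step 4 (stack(E, B)): towers=[C; D/A/F/B/E] holding=-
step 5 (pickup(C)): towers=[D/A/F/B/E] holding=C

towers=[D/A/F/B/E] holding=C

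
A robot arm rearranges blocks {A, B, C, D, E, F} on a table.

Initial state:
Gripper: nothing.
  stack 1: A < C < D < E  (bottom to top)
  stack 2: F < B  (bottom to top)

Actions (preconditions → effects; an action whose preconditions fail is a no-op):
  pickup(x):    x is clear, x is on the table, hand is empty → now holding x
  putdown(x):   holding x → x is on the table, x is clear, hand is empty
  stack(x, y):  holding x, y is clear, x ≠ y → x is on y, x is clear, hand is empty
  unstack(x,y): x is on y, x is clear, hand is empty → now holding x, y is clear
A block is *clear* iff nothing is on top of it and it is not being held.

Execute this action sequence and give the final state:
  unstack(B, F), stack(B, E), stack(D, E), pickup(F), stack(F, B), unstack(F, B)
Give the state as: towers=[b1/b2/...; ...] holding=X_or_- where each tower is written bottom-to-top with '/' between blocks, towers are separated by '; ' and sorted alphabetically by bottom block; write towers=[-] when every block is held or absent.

step 1 (unstack(B, F)): towers=[A/C/D/E; F] holding=B
step 2 (stack(B, E)): towers=[A/C/D/E/B; F] holding=-
step 3 (stack(D, E)) [no-op]: towers=[A/C/D/E/B; F] holding=-
step 4 (pickup(F)): towers=[A/C/D/E/B] holding=F
step 5 (stack(F, B)): towers=[A/C/D/E/B/F] holding=-
step 6 (unstack(F, B)): towers=[A/C/D/E/B] holding=F

towers=[A/C/D/E/B] holding=F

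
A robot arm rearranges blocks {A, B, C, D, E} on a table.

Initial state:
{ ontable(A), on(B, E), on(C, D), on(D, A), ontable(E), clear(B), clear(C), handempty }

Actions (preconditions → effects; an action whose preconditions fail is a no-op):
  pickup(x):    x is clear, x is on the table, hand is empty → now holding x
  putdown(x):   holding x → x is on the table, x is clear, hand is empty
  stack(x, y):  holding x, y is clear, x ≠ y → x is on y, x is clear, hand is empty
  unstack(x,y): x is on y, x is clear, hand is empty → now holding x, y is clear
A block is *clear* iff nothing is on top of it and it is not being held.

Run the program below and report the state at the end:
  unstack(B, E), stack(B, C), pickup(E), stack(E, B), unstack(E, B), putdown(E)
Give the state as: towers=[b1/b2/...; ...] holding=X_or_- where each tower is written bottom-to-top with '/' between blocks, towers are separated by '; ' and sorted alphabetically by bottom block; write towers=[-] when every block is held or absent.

towers=[A/D/C/B; E] holding=-

step 1 (unstack(B, E)): towers=[A/D/C; E] holding=B
step 2 (stack(B, C)): towers=[A/D/C/B; E] holding=-
step 3 (pickup(E)): towers=[A/D/C/B] holding=E
step 4 (stack(E, B)): towers=[A/D/C/B/E] holding=-
step 5 (unstack(E, B)): towers=[A/D/C/B] holding=E
step 6 (putdown(E)): towers=[A/D/C/B; E] holding=-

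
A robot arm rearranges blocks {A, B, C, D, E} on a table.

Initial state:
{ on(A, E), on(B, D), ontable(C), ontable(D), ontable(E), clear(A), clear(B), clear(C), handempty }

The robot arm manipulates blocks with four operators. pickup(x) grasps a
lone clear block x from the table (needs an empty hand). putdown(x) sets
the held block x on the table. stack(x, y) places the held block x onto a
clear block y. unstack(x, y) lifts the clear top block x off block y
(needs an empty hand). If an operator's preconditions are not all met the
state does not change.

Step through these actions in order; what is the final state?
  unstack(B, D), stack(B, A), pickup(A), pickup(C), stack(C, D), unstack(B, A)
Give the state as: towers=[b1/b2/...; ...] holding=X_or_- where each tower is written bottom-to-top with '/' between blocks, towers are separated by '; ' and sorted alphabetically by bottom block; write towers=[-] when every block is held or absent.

towers=[D/C; E/A] holding=B

step 1 (unstack(B, D)): towers=[C; D; E/A] holding=B
step 2 (stack(B, A)): towers=[C; D; E/A/B] holding=-
step 3 (pickup(A)) [no-op]: towers=[C; D; E/A/B] holding=-
step 4 (pickup(C)): towers=[D; E/A/B] holding=C
step 5 (stack(C, D)): towers=[D/C; E/A/B] holding=-
step 6 (unstack(B, A)): towers=[D/C; E/A] holding=B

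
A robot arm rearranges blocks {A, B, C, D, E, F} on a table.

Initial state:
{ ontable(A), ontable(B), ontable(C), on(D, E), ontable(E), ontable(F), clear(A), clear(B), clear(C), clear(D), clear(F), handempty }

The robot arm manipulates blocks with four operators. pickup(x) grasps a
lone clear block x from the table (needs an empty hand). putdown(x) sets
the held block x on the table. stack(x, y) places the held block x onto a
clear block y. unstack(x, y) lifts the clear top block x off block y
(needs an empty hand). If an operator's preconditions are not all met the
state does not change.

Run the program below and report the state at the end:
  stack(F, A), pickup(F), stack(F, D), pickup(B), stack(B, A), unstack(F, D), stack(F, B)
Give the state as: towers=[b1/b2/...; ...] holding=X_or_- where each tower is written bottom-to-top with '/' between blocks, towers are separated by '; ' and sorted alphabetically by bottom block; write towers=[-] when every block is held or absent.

towers=[A/B/F; C; E/D] holding=-

step 1 (stack(F, A)) [no-op]: towers=[A; B; C; E/D; F] holding=-
step 2 (pickup(F)): towers=[A; B; C; E/D] holding=F
step 3 (stack(F, D)): towers=[A; B; C; E/D/F] holding=-
step 4 (pickup(B)): towers=[A; C; E/D/F] holding=B
step 5 (stack(B, A)): towers=[A/B; C; E/D/F] holding=-
step 6 (unstack(F, D)): towers=[A/B; C; E/D] holding=F
step 7 (stack(F, B)): towers=[A/B/F; C; E/D] holding=-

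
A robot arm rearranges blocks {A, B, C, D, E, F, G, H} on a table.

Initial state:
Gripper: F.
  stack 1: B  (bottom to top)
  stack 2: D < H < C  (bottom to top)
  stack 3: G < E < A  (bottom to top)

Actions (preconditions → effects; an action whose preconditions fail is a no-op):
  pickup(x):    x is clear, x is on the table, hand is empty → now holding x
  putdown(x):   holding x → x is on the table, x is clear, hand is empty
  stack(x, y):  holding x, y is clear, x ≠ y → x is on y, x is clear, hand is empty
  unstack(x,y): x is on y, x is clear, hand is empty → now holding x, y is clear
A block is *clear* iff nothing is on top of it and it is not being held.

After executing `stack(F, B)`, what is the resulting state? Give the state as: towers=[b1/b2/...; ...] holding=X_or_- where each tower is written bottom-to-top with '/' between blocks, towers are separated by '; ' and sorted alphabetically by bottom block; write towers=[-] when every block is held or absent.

before: towers=[B; D/H/C; G/E/A] holding=F
pre[stack(F, B)]: holding(F) yes, clear(B) yes, F≠B yes
all met → apply stack(F, B)
after:  towers=[B/F; D/H/C; G/E/A] holding=-

towers=[B/F; D/H/C; G/E/A] holding=-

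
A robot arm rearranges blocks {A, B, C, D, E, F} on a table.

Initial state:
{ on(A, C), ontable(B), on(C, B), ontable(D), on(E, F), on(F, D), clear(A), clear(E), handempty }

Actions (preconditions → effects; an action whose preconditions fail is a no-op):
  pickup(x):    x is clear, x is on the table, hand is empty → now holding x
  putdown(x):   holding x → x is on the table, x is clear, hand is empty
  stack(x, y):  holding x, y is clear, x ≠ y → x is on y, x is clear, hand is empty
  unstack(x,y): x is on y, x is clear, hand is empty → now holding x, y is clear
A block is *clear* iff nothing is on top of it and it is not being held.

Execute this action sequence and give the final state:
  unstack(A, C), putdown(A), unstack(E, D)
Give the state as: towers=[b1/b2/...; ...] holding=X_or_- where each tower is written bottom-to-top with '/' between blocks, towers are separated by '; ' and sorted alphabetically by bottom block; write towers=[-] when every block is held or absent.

step 1 (unstack(A, C)): towers=[B/C; D/F/E] holding=A
step 2 (putdown(A)): towers=[A; B/C; D/F/E] holding=-
step 3 (unstack(E, D)) [no-op]: towers=[A; B/C; D/F/E] holding=-

towers=[A; B/C; D/F/E] holding=-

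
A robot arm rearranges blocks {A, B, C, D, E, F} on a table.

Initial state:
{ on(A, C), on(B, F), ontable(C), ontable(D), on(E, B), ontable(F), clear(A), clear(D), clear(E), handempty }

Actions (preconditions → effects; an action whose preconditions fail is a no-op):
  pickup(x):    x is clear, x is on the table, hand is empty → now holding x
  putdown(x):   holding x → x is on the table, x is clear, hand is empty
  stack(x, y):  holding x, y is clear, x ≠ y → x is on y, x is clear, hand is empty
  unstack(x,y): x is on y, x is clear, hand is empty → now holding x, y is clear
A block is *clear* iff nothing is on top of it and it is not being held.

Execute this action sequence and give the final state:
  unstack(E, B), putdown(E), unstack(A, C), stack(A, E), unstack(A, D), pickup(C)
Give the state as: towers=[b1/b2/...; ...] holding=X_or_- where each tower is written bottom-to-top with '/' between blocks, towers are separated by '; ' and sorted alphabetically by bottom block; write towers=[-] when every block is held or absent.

step 1 (unstack(E, B)): towers=[C/A; D; F/B] holding=E
step 2 (putdown(E)): towers=[C/A; D; E; F/B] holding=-
step 3 (unstack(A, C)): towers=[C; D; E; F/B] holding=A
step 4 (stack(A, E)): towers=[C; D; E/A; F/B] holding=-
step 5 (unstack(A, D)) [no-op]: towers=[C; D; E/A; F/B] holding=-
step 6 (pickup(C)): towers=[D; E/A; F/B] holding=C

towers=[D; E/A; F/B] holding=C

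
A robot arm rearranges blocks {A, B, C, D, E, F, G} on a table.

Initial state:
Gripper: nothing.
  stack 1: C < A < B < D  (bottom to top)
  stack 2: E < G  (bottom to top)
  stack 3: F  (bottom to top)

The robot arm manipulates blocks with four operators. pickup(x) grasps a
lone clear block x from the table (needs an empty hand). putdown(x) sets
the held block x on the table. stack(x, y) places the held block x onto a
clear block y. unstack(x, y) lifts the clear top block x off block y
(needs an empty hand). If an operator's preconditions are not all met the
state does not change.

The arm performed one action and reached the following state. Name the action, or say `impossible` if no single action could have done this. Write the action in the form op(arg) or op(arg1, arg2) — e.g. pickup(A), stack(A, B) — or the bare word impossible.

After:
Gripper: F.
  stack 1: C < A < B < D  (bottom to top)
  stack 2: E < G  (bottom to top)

target: towers=[C/A/B/D; E/G] holding=F
         pickup(F) → towers=[C/A/B/D; E/G] holding=F  ← match
     unstack(G, E) → towers=[C/A/B/D; E; F] holding=G
     unstack(D, B) → towers=[C/A/B; E/G; F] holding=D

pickup(F)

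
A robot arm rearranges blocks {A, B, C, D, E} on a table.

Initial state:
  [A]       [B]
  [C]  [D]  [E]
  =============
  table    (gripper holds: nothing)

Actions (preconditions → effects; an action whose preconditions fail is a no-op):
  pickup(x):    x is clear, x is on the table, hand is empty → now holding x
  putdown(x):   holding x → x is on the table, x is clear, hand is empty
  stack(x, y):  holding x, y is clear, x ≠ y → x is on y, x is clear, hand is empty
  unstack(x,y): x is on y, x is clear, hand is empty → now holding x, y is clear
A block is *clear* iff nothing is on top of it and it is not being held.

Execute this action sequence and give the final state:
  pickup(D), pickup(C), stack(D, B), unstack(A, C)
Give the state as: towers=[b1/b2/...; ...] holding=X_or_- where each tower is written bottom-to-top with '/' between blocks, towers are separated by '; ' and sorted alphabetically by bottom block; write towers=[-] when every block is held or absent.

step 1 (pickup(D)): towers=[C/A; E/B] holding=D
step 2 (pickup(C)) [no-op]: towers=[C/A; E/B] holding=D
step 3 (stack(D, B)): towers=[C/A; E/B/D] holding=-
step 4 (unstack(A, C)): towers=[C; E/B/D] holding=A

towers=[C; E/B/D] holding=A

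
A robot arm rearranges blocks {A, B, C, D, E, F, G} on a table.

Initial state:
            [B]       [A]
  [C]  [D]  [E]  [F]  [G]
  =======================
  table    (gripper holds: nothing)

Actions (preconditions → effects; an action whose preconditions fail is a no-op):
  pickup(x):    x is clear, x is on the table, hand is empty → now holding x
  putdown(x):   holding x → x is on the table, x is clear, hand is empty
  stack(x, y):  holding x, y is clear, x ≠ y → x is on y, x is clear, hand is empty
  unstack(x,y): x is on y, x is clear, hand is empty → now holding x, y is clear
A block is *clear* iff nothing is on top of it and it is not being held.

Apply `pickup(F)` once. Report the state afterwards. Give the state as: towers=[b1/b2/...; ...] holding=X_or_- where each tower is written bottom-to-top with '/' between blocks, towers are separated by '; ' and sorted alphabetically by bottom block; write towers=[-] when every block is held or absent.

before: towers=[C; D; E/B; F; G/A] holding=-
pre[pickup(F)]: clear(F) yes, ontable(F) yes, handempty yes
all met → apply pickup(F)
after:  towers=[C; D; E/B; G/A] holding=F

towers=[C; D; E/B; G/A] holding=F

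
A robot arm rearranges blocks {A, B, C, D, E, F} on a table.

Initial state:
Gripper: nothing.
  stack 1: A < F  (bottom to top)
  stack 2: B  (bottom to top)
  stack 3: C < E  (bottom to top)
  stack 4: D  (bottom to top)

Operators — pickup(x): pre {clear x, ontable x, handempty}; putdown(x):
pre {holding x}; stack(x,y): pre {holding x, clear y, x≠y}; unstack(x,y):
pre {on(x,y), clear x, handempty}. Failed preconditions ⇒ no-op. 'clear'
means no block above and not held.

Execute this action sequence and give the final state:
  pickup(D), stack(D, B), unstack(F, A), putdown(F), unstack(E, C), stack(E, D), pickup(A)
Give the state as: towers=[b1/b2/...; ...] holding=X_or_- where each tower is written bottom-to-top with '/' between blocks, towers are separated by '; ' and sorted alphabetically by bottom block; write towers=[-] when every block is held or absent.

step 1 (pickup(D)): towers=[A/F; B; C/E] holding=D
step 2 (stack(D, B)): towers=[A/F; B/D; C/E] holding=-
step 3 (unstack(F, A)): towers=[A; B/D; C/E] holding=F
step 4 (putdown(F)): towers=[A; B/D; C/E; F] holding=-
step 5 (unstack(E, C)): towers=[A; B/D; C; F] holding=E
step 6 (stack(E, D)): towers=[A; B/D/E; C; F] holding=-
step 7 (pickup(A)): towers=[B/D/E; C; F] holding=A

towers=[B/D/E; C; F] holding=A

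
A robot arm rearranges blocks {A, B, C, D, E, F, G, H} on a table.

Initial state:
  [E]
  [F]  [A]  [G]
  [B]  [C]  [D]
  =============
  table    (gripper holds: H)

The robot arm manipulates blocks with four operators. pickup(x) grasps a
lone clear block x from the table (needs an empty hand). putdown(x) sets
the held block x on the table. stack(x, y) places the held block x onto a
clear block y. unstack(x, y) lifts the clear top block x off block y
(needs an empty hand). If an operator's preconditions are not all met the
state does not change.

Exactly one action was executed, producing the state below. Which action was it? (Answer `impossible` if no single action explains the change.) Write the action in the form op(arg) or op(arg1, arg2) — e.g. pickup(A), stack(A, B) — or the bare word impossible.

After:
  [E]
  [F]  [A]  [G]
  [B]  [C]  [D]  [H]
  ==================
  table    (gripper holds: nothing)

putdown(H)

target: towers=[B/F/E; C/A; D/G; H] holding=-
        putdown(H) → towers=[B/F/E; C/A; D/G; H] holding=-  ← match
       stack(H, G) → towers=[B/F/E; C/A; D/G/H] holding=-
       stack(H, A) → towers=[B/F/E; C/A/H; D/G] holding=-
       stack(H, E) → towers=[B/F/E/H; C/A; D/G] holding=-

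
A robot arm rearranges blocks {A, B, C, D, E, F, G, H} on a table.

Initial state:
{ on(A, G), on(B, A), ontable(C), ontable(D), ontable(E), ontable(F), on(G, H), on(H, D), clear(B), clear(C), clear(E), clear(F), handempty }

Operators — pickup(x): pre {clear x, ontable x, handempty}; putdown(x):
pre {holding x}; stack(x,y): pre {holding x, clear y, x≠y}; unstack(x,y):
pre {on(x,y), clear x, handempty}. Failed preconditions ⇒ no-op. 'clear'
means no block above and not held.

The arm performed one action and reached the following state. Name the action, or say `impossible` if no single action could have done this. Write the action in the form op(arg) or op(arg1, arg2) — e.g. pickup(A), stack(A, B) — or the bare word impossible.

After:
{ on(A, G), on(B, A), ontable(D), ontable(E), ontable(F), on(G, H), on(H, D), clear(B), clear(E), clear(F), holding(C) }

pickup(C)

target: towers=[D/H/G/A/B; E; F] holding=C
         pickup(E) → towers=[C; D/H/G/A/B; F] holding=E
     unstack(B, A) → towers=[C; D/H/G/A; E; F] holding=B
         pickup(F) → towers=[C; D/H/G/A/B; E] holding=F
         pickup(C) → towers=[D/H/G/A/B; E; F] holding=C  ← match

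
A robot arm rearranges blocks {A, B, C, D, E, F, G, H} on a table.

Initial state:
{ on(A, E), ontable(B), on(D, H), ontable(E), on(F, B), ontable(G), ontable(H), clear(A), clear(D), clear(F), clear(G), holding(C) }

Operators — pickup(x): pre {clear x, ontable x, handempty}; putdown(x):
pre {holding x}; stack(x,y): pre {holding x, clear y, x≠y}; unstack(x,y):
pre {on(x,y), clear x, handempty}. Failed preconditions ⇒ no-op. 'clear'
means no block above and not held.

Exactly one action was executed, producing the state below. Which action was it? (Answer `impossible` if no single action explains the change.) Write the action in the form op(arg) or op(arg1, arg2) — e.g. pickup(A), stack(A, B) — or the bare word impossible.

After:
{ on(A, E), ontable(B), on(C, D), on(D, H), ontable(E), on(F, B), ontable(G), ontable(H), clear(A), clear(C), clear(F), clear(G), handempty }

stack(C, D)

target: towers=[B/F; E/A; G; H/D/C] holding=-
        putdown(C) → towers=[B/F; C; E/A; G; H/D] holding=-
       stack(C, G) → towers=[B/F; E/A; G/C; H/D] holding=-
       stack(C, A) → towers=[B/F; E/A/C; G; H/D] holding=-
       stack(C, F) → towers=[B/F/C; E/A; G; H/D] holding=-
       stack(C, D) → towers=[B/F; E/A; G; H/D/C] holding=-  ← match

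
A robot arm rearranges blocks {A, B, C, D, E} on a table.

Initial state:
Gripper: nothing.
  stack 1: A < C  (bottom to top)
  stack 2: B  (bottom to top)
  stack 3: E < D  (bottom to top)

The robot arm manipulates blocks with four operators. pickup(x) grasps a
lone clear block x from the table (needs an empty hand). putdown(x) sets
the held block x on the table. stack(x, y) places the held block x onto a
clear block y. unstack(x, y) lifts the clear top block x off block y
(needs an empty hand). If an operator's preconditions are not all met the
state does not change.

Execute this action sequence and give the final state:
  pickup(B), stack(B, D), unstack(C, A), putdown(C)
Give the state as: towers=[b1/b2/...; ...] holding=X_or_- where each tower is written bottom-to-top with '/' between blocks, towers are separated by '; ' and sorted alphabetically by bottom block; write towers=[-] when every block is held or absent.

towers=[A; C; E/D/B] holding=-

step 1 (pickup(B)): towers=[A/C; E/D] holding=B
step 2 (stack(B, D)): towers=[A/C; E/D/B] holding=-
step 3 (unstack(C, A)): towers=[A; E/D/B] holding=C
step 4 (putdown(C)): towers=[A; C; E/D/B] holding=-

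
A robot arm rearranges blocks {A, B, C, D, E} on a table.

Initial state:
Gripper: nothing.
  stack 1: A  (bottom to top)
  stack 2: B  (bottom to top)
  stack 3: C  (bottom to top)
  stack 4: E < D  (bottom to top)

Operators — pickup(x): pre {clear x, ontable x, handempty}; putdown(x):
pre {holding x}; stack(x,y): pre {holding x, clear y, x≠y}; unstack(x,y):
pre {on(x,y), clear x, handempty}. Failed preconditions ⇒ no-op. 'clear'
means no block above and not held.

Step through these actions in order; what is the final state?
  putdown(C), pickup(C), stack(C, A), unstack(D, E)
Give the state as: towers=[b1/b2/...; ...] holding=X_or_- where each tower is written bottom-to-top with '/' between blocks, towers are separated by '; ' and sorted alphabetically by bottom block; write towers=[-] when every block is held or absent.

step 1 (putdown(C)) [no-op]: towers=[A; B; C; E/D] holding=-
step 2 (pickup(C)): towers=[A; B; E/D] holding=C
step 3 (stack(C, A)): towers=[A/C; B; E/D] holding=-
step 4 (unstack(D, E)): towers=[A/C; B; E] holding=D

towers=[A/C; B; E] holding=D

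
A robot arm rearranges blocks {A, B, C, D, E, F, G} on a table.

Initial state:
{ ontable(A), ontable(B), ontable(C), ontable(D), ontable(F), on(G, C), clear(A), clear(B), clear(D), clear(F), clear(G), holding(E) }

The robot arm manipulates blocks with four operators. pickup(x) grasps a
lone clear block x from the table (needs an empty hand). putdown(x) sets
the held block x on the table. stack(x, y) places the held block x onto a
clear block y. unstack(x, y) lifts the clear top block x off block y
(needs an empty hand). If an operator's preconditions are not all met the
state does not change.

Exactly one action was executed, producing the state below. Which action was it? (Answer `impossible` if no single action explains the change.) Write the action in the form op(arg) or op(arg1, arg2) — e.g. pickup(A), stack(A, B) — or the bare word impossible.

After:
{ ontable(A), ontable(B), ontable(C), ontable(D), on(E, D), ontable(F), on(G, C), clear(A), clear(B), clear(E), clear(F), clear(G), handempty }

stack(E, D)

target: towers=[A; B; C/G; D/E; F] holding=-
        putdown(E) → towers=[A; B; C/G; D; E; F] holding=-
       stack(E, B) → towers=[A; B/E; C/G; D; F] holding=-
       stack(E, F) → towers=[A; B; C/G; D; F/E] holding=-
       stack(E, G) → towers=[A; B; C/G/E; D; F] holding=-
       stack(E, D) → towers=[A; B; C/G; D/E; F] holding=-  ← match
       stack(E, A) → towers=[A/E; B; C/G; D; F] holding=-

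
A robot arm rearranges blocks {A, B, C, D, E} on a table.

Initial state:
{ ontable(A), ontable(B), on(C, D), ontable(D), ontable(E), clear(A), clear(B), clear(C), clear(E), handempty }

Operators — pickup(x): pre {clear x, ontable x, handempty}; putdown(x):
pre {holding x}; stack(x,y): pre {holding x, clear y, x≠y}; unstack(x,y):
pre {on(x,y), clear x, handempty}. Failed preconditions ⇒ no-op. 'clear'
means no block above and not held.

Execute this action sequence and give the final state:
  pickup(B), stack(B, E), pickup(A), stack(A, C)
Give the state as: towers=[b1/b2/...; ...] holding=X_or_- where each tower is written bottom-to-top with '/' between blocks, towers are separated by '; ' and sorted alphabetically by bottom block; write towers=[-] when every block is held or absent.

towers=[D/C/A; E/B] holding=-

step 1 (pickup(B)): towers=[A; D/C; E] holding=B
step 2 (stack(B, E)): towers=[A; D/C; E/B] holding=-
step 3 (pickup(A)): towers=[D/C; E/B] holding=A
step 4 (stack(A, C)): towers=[D/C/A; E/B] holding=-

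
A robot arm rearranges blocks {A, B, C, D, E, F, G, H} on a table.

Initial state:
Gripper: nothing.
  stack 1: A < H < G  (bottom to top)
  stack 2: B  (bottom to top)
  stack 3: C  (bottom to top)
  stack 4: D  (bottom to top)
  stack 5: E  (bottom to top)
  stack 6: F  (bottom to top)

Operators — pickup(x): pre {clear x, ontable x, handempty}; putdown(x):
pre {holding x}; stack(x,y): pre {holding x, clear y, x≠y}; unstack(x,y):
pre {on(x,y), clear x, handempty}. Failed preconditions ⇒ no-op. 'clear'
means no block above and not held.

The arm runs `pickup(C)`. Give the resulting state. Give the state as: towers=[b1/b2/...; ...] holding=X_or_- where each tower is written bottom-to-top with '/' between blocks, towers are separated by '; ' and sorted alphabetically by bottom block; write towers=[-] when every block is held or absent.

before: towers=[A/H/G; B; C; D; E; F] holding=-
pre[pickup(C)]: clear(C) ✓, ontable(C) ✓, handempty ✓
all met → apply pickup(C)
after:  towers=[A/H/G; B; D; E; F] holding=C

towers=[A/H/G; B; D; E; F] holding=C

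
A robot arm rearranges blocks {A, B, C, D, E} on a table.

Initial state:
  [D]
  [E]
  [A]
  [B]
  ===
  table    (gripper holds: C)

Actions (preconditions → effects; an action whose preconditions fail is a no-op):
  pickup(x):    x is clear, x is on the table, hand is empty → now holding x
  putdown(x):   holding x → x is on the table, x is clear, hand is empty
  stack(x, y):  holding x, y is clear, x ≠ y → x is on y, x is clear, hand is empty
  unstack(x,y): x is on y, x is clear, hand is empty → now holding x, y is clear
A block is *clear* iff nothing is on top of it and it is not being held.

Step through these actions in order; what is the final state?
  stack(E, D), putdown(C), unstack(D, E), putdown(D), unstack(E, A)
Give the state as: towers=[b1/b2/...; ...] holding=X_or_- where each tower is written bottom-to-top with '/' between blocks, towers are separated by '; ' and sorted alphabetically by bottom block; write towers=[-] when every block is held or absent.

step 1 (stack(E, D)) [no-op]: towers=[B/A/E/D] holding=C
step 2 (putdown(C)): towers=[B/A/E/D; C] holding=-
step 3 (unstack(D, E)): towers=[B/A/E; C] holding=D
step 4 (putdown(D)): towers=[B/A/E; C; D] holding=-
step 5 (unstack(E, A)): towers=[B/A; C; D] holding=E

towers=[B/A; C; D] holding=E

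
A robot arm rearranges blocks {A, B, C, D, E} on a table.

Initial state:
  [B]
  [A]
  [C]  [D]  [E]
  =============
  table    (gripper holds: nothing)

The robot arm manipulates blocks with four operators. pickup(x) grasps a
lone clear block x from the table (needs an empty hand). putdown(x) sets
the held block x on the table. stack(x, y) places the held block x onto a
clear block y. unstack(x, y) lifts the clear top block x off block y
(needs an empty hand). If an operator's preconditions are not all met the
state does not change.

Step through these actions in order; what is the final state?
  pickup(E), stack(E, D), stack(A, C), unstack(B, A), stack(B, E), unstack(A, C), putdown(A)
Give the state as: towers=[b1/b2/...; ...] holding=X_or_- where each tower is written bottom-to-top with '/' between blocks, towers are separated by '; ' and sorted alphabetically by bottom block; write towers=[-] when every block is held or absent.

towers=[A; C; D/E/B] holding=-

step 1 (pickup(E)): towers=[C/A/B; D] holding=E
step 2 (stack(E, D)): towers=[C/A/B; D/E] holding=-
step 3 (stack(A, C)) [no-op]: towers=[C/A/B; D/E] holding=-
step 4 (unstack(B, A)): towers=[C/A; D/E] holding=B
step 5 (stack(B, E)): towers=[C/A; D/E/B] holding=-
step 6 (unstack(A, C)): towers=[C; D/E/B] holding=A
step 7 (putdown(A)): towers=[A; C; D/E/B] holding=-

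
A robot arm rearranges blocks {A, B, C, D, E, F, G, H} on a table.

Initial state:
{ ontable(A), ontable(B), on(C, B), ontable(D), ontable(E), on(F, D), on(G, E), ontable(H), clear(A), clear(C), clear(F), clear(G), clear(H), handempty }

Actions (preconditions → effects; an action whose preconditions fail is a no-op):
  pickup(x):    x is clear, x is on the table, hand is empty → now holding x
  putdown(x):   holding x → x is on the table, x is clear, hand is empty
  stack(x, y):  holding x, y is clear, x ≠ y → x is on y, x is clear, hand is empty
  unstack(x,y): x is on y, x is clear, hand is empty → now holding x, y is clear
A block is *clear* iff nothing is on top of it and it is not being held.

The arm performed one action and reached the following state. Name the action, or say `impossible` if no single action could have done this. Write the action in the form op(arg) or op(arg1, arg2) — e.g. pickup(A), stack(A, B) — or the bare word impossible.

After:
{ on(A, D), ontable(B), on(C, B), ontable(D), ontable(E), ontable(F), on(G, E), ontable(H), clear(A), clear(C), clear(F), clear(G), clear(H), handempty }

impossible

target: towers=[B/C; D/A; E/G; F; H] holding=-
     unstack(G, E) → towers=[A; B/C; D/F; E; H] holding=G
         pickup(A) → towers=[B/C; D/F; E/G; H] holding=A
         pickup(H) → towers=[A; B/C; D/F; E/G] holding=H
     unstack(F, D) → towers=[A; B/C; D; E/G; H] holding=F
     unstack(C, B) → towers=[A; B; D/F; E/G; H] holding=C
none of the 5 applicable actions match → impossible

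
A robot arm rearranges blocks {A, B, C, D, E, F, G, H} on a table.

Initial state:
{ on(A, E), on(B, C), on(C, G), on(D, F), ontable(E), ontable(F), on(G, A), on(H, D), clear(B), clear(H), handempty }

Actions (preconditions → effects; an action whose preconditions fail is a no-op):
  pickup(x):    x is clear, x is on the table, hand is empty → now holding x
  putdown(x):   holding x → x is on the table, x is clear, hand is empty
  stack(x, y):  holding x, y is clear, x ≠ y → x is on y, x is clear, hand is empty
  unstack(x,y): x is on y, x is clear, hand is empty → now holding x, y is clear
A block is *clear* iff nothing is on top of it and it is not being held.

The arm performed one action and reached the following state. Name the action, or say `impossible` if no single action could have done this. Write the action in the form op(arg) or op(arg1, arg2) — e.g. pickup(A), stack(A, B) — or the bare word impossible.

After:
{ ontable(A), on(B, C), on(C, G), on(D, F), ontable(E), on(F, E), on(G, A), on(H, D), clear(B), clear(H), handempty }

impossible

target: towers=[A/G/C/B; E/F/D/H] holding=-
     unstack(H, D) → towers=[E/A/G/C/B; F/D] holding=H
     unstack(B, C) → towers=[E/A/G/C; F/D/H] holding=B
none of the 2 applicable actions match → impossible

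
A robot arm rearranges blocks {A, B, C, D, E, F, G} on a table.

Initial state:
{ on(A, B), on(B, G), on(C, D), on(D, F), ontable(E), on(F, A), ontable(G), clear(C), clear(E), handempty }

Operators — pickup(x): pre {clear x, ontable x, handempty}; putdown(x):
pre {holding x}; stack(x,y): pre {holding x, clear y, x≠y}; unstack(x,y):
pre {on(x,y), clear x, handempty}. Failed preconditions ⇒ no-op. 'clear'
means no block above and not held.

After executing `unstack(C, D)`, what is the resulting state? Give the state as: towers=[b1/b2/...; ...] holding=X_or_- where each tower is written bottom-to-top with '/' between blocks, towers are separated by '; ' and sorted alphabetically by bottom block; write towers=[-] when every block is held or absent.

before: towers=[E; G/B/A/F/D/C] holding=-
pre[unstack(C, D)]: on(C,D) yes, clear(C) yes, handempty yes
all met → apply unstack(C, D)
after:  towers=[E; G/B/A/F/D] holding=C

towers=[E; G/B/A/F/D] holding=C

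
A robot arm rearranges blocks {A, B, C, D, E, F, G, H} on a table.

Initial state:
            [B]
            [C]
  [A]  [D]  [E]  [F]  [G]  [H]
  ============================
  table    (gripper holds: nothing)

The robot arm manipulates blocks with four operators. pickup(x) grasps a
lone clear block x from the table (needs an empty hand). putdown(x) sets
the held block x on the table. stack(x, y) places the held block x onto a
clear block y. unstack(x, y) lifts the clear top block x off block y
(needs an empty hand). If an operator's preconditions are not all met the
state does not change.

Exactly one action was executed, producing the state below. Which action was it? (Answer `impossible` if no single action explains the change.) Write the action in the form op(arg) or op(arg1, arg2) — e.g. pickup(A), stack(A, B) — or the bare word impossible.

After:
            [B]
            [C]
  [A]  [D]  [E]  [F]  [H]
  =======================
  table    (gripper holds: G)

pickup(G)

target: towers=[A; D; E/C/B; F; H] holding=G
         pickup(G) → towers=[A; D; E/C/B; F; H] holding=G  ← match
         pickup(A) → towers=[D; E/C/B; F; G; H] holding=A
         pickup(H) → towers=[A; D; E/C/B; F; G] holding=H
     unstack(B, C) → towers=[A; D; E/C; F; G; H] holding=B
         pickup(F) → towers=[A; D; E/C/B; G; H] holding=F
         pickup(D) → towers=[A; E/C/B; F; G; H] holding=D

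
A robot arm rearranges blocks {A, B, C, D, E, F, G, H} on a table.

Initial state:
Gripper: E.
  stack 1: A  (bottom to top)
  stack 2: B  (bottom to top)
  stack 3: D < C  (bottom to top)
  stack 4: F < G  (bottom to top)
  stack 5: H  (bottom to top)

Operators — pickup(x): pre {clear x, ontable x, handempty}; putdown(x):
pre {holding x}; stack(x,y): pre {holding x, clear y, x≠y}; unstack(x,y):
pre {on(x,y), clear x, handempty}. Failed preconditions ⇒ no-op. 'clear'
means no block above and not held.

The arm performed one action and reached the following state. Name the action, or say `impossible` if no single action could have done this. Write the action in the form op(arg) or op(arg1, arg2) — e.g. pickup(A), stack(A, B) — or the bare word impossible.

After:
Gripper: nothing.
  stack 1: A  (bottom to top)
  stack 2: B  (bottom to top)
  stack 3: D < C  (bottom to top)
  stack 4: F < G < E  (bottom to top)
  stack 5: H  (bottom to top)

target: towers=[A; B; D/C; F/G/E; H] holding=-
        putdown(E) → towers=[A; B; D/C; E; F/G; H] holding=-
       stack(E, G) → towers=[A; B; D/C; F/G/E; H] holding=-  ← match
       stack(E, A) → towers=[A/E; B; D/C; F/G; H] holding=-
       stack(E, H) → towers=[A; B; D/C; F/G; H/E] holding=-
       stack(E, B) → towers=[A; B/E; D/C; F/G; H] holding=-
       stack(E, C) → towers=[A; B; D/C/E; F/G; H] holding=-

stack(E, G)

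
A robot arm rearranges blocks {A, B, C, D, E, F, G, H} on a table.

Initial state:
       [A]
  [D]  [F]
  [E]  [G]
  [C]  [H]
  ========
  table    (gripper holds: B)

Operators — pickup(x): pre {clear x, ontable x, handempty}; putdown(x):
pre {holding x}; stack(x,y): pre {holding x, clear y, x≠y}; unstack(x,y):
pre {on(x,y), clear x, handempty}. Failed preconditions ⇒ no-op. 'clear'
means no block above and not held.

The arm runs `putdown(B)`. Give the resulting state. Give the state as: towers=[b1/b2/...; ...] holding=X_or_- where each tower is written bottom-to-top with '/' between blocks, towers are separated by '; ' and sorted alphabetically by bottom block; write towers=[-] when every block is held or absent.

towers=[B; C/E/D; H/G/F/A] holding=-

before: towers=[C/E/D; H/G/F/A] holding=B
pre[putdown(B)]: holding(B) ✓
all met → apply putdown(B)
after:  towers=[B; C/E/D; H/G/F/A] holding=-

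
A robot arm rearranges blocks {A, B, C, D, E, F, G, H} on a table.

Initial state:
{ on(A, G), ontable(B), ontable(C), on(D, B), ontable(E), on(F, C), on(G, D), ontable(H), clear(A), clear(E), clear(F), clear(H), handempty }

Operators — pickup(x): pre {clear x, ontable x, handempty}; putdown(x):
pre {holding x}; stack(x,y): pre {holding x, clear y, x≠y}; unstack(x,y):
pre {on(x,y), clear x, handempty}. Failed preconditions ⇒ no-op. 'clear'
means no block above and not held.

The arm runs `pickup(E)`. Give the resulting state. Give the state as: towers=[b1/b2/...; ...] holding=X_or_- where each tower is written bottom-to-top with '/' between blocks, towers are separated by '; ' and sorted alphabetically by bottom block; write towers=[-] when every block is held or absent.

before: towers=[B/D/G/A; C/F; E; H] holding=-
pre[pickup(E)]: clear(E) yes, ontable(E) yes, handempty yes
all met → apply pickup(E)
after:  towers=[B/D/G/A; C/F; H] holding=E

towers=[B/D/G/A; C/F; H] holding=E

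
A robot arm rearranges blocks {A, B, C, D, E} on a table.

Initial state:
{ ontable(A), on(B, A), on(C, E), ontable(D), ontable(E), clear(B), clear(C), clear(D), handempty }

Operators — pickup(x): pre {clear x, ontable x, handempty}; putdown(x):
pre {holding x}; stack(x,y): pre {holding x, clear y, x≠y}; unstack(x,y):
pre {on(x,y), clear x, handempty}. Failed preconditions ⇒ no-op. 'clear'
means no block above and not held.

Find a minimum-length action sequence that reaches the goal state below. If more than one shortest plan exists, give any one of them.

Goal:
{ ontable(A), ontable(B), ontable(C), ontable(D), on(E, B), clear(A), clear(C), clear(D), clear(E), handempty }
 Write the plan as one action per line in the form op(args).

unstack(B, A)
putdown(B)
unstack(C, E)
putdown(C)
pickup(E)
stack(E, B)

step 1 (unstack(B, A)): towers=[A; D; E/C] holding=B
step 2 (putdown(B)): towers=[A; B; D; E/C] holding=-
step 3 (unstack(C, E)): towers=[A; B; D; E] holding=C
step 4 (putdown(C)): towers=[A; B; C; D; E] holding=-
step 5 (pickup(E)): towers=[A; B; C; D] holding=E
step 6 (stack(E, B)): towers=[A; B/E; C; D] holding=-
goal check: towers=[A; B/E; C; D] holding=- — reached (length 6, optimal by BFS)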